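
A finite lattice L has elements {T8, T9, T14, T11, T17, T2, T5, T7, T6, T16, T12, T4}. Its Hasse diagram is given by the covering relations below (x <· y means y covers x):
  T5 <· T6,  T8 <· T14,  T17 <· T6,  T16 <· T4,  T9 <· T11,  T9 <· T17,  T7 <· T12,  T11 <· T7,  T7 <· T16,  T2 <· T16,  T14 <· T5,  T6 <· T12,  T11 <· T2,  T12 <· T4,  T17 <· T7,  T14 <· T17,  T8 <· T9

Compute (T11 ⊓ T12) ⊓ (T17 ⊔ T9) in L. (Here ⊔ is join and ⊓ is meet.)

T11 ∧ T12 = T11
T17 ∨ T9 = T17
T11 ∧ T17 = T9

T9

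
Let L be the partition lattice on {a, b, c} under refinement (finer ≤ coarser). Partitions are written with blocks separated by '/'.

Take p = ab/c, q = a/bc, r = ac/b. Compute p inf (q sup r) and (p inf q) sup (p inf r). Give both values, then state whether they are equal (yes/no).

q sup r = abc, so p inf (q sup r) = ab/c inf abc = ab/c.
p inf q = a/b/c and p inf r = a/b/c, so (p inf q) sup (p inf r) = a/b/c sup a/b/c = a/b/c.
Equal: no.

ab/c; a/b/c; no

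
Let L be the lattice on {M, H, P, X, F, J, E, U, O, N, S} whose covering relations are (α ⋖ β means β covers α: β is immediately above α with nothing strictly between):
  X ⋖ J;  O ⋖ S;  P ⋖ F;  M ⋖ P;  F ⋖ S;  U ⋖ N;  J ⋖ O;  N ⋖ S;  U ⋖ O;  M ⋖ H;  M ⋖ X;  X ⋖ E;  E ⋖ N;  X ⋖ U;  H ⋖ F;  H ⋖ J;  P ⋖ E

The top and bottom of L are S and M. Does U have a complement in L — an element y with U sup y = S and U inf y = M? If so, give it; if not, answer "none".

Need y with U ∨ y = S and U ∧ y = M.
Checking each element gives: F.

F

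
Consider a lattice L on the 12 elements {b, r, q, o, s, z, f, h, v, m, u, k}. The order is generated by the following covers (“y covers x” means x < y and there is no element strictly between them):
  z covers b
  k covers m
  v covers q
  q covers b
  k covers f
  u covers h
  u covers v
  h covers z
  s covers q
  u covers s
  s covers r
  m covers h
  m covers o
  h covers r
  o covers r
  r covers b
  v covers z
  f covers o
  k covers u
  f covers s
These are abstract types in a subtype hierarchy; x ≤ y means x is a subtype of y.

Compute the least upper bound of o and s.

f

Common upper bounds of {o, s}: f, k.
The least among these is f.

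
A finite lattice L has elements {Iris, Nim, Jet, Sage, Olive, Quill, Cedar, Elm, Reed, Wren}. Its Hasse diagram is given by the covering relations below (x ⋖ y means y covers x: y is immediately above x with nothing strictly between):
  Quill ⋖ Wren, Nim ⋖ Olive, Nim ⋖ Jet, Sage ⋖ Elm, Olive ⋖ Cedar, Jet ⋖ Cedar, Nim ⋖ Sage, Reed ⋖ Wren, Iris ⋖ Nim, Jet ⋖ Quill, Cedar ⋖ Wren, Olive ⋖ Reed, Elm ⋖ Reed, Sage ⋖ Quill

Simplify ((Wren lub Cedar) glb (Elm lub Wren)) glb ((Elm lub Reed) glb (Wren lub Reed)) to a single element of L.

Reed

Wren ∨ Cedar = Wren
Elm ∨ Wren = Wren
Wren ∧ Wren = Wren
Elm ∨ Reed = Reed
Wren ∨ Reed = Wren
Reed ∧ Wren = Reed
Wren ∧ Reed = Reed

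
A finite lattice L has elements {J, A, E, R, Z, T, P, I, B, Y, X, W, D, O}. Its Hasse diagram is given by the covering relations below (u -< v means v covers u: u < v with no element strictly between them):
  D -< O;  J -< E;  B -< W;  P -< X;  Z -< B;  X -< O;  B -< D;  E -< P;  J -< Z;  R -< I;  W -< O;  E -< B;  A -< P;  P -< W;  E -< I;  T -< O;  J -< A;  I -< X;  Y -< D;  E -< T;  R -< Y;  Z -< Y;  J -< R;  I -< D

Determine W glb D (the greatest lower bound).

B

Common lower bounds of {W, D}: B, E, J, Z.
The greatest among these is B.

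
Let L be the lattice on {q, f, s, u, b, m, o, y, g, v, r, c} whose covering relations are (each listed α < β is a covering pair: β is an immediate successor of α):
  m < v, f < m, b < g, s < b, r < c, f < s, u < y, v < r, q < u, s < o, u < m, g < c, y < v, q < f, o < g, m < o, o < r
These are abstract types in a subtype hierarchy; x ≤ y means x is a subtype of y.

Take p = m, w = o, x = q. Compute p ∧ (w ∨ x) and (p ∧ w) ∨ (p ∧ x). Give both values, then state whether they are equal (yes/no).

m; m; yes

w ∨ x = o, so p ∧ (w ∨ x) = m ∧ o = m.
p ∧ w = m and p ∧ x = q, so (p ∧ w) ∨ (p ∧ x) = m ∨ q = m.
Equal: yes.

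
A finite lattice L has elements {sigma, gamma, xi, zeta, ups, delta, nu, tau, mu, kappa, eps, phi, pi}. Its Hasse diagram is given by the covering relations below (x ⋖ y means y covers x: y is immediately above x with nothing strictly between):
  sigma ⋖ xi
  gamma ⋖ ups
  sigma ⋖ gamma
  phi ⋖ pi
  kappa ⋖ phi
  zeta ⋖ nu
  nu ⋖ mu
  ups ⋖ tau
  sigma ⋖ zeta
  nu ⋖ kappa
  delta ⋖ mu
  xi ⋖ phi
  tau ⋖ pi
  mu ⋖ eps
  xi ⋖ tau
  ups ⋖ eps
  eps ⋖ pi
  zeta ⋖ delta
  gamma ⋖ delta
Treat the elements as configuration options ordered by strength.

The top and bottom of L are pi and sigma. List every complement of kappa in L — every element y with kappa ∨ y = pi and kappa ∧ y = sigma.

Need y with kappa ∨ y = pi and kappa ∧ y = sigma.
Checking each element gives: gamma, tau, ups.

gamma, tau, ups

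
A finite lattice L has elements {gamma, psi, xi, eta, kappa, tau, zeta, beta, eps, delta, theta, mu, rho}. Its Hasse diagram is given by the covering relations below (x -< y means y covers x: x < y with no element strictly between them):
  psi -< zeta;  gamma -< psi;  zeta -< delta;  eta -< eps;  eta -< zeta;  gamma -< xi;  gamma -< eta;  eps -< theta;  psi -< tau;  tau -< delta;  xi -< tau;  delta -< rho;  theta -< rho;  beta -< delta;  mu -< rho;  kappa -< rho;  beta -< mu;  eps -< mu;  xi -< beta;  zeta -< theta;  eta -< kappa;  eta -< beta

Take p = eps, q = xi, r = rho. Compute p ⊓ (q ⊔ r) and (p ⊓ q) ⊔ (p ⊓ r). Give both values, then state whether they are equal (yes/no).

eps; eps; yes

q ⊔ r = rho, so p ⊓ (q ⊔ r) = eps ⊓ rho = eps.
p ⊓ q = gamma and p ⊓ r = eps, so (p ⊓ q) ⊔ (p ⊓ r) = gamma ⊔ eps = eps.
Equal: yes.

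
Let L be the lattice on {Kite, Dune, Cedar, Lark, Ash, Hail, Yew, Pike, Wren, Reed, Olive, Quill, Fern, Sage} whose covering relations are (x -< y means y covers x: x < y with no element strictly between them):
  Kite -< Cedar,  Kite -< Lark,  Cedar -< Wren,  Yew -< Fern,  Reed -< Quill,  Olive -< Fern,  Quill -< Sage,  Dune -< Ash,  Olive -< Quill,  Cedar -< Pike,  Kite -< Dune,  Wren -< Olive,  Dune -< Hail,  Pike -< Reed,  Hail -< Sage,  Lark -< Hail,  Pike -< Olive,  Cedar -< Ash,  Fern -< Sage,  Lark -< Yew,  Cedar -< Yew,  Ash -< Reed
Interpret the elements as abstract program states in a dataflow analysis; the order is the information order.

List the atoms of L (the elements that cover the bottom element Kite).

Cedar, Dune, Lark

The atoms are exactly the elements that cover Kite: Cedar, Dune, Lark.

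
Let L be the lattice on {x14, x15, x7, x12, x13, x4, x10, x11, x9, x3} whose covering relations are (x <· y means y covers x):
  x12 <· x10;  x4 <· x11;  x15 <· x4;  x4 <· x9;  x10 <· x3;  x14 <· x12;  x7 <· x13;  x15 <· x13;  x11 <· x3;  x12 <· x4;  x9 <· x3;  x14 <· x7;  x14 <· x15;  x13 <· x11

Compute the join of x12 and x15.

Common upper bounds of {x12, x15}: x11, x3, x4, x9.
The least among these is x4.

x4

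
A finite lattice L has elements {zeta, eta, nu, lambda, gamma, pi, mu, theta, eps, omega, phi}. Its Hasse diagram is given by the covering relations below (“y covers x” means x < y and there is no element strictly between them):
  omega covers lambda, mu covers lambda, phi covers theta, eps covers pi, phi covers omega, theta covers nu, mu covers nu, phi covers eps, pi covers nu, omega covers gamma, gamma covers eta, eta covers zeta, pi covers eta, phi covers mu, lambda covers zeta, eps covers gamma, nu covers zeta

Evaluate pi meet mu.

pi ∧ mu = nu

nu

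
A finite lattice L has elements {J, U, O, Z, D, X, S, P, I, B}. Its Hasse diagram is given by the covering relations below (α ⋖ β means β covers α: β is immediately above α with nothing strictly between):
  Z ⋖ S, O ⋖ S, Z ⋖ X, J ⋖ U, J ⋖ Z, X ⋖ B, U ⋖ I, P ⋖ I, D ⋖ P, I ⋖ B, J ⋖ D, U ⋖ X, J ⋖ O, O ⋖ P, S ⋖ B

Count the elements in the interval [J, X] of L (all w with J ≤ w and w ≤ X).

The interval [J, X] = {J, U, X, Z}, which has 4 elements.

4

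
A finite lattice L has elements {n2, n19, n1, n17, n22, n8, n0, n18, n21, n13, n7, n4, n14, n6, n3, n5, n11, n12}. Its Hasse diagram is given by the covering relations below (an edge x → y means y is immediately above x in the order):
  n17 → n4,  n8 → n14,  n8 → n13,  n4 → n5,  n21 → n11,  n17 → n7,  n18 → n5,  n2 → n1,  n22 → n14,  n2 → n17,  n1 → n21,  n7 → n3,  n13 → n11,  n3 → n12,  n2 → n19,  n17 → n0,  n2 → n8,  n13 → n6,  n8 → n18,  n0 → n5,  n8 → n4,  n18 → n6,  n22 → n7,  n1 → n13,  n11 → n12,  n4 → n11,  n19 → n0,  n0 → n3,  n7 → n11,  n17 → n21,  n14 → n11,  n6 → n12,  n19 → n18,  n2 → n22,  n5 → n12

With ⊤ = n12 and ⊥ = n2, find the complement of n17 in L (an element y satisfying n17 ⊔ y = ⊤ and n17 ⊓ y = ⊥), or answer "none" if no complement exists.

Need y with n17 ∨ y = n12 and n17 ∧ y = n2.
Checking each element gives: n6.

n6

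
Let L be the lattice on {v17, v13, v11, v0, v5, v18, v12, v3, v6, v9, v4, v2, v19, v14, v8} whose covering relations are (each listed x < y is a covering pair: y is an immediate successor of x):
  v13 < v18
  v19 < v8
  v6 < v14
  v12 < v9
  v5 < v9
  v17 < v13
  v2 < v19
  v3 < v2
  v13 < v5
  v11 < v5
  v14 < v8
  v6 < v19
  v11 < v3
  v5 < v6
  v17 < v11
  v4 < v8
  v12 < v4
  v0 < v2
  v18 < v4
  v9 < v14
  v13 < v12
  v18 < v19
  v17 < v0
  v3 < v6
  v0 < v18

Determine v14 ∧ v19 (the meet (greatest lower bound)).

v6

Common lower bounds of {v14, v19}: v11, v13, v17, v3, v5, v6.
The greatest among these is v6.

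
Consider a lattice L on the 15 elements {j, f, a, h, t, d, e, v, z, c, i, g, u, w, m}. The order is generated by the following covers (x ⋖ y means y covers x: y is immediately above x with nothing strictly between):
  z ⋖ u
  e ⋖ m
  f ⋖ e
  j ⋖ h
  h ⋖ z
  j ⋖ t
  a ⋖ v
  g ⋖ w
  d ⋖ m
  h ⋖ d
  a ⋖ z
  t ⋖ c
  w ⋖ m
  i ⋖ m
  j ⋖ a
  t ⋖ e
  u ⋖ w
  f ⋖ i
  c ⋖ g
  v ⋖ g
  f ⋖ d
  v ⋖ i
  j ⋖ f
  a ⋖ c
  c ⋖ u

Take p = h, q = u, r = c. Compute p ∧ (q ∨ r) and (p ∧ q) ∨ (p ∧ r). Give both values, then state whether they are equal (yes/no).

q ∨ r = u, so p ∧ (q ∨ r) = h ∧ u = h.
p ∧ q = h and p ∧ r = j, so (p ∧ q) ∨ (p ∧ r) = h ∨ j = h.
Equal: yes.

h; h; yes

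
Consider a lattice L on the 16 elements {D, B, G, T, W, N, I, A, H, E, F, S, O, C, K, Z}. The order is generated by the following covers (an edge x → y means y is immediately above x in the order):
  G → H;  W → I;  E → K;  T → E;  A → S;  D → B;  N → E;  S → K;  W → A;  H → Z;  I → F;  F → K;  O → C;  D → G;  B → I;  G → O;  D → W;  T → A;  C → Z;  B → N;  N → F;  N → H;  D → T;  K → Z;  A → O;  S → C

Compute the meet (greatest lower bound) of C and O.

O

Common lower bounds of {C, O}: A, D, G, O, T, W.
The greatest among these is O.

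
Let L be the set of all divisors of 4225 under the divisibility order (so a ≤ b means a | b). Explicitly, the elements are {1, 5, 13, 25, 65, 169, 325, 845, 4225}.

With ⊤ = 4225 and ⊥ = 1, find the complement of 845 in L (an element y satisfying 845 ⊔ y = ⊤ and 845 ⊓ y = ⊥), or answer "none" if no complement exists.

For every candidate y, either 845 ∨ y ≠ 4225 or 845 ∧ y ≠ 1; no complement exists.

none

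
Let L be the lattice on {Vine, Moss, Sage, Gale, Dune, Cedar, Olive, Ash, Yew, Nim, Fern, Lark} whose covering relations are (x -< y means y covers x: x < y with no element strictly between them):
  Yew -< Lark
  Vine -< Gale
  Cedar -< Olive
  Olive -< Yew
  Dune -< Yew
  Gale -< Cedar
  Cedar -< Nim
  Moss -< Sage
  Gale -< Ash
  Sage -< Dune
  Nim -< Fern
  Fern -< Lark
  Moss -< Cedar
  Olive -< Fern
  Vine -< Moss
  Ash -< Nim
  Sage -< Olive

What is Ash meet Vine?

Common lower bounds of {Ash, Vine}: Vine.
The greatest among these is Vine.

Vine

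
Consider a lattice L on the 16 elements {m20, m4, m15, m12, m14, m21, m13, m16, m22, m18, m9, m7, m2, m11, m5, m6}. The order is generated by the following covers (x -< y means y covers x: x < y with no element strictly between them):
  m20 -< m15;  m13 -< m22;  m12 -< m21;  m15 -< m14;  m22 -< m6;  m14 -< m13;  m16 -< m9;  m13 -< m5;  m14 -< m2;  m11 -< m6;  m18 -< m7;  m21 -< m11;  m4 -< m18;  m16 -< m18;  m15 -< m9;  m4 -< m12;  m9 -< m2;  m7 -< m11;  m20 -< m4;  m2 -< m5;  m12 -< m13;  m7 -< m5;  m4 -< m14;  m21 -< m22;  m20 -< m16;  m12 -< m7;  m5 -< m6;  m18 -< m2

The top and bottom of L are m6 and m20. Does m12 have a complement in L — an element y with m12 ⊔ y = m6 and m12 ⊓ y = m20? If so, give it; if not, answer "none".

For every candidate y, either m12 ∨ y ≠ m6 or m12 ∧ y ≠ m20; no complement exists.

none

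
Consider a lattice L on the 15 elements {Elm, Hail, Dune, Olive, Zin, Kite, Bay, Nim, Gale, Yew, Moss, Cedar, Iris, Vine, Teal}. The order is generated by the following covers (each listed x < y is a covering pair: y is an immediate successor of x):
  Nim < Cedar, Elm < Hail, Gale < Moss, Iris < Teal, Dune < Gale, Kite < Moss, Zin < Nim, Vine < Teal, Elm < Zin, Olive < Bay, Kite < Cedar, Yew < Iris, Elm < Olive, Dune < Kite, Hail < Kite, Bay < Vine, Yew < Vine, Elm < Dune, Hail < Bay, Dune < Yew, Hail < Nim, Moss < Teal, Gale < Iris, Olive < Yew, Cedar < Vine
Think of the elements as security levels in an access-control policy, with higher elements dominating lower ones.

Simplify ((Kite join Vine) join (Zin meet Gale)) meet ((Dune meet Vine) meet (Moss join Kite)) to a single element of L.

Dune

Kite ∨ Vine = Vine
Zin ∧ Gale = Elm
Vine ∨ Elm = Vine
Dune ∧ Vine = Dune
Moss ∨ Kite = Moss
Dune ∧ Moss = Dune
Vine ∧ Dune = Dune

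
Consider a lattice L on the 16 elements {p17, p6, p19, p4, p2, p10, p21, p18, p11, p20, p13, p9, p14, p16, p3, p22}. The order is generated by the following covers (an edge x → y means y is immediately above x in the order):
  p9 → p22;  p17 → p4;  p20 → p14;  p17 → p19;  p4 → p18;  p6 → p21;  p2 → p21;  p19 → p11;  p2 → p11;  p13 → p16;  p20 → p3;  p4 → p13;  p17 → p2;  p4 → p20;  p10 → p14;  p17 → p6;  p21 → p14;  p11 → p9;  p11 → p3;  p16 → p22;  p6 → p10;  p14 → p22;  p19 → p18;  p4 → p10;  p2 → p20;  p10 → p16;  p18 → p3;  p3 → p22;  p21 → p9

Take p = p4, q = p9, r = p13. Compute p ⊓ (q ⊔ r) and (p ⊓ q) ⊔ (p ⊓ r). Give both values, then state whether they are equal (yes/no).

q ⊔ r = p22, so p ⊓ (q ⊔ r) = p4 ⊓ p22 = p4.
p ⊓ q = p17 and p ⊓ r = p4, so (p ⊓ q) ⊔ (p ⊓ r) = p17 ⊔ p4 = p4.
Equal: yes.

p4; p4; yes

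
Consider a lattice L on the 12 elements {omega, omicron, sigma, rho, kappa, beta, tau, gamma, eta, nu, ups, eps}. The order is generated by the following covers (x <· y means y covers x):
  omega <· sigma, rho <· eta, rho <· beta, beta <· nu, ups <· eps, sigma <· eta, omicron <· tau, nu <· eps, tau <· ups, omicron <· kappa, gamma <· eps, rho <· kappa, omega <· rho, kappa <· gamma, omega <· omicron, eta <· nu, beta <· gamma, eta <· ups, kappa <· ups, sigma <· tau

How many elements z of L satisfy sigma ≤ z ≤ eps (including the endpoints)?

The interval [sigma, eps] = {eps, eta, nu, sigma, tau, ups}, which has 6 elements.

6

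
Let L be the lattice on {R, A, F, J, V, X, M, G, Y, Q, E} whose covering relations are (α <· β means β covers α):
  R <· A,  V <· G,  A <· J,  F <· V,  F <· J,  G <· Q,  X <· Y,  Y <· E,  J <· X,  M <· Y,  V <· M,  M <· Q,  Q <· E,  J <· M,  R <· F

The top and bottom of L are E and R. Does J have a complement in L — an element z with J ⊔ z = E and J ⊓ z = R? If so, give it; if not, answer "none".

For every candidate z, either J ∨ z ≠ E or J ∧ z ≠ R; no complement exists.

none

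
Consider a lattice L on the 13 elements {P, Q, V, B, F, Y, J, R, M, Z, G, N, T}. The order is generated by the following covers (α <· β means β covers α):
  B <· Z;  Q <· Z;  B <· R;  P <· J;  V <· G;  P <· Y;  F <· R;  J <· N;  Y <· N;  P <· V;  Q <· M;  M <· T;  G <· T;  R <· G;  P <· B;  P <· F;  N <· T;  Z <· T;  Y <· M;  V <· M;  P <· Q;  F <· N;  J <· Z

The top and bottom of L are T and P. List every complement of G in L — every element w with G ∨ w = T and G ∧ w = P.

J, Q, Y

Need w with G ∨ w = T and G ∧ w = P.
Checking each element gives: J, Q, Y.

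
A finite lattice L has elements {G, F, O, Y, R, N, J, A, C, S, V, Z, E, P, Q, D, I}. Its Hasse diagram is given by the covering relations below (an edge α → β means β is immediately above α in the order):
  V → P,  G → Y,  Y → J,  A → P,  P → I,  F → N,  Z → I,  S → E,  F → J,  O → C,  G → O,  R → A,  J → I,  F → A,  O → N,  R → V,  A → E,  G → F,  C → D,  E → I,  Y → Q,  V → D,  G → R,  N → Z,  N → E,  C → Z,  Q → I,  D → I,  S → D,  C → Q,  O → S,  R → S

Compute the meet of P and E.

A

Common lower bounds of {P, E}: A, F, G, R.
The greatest among these is A.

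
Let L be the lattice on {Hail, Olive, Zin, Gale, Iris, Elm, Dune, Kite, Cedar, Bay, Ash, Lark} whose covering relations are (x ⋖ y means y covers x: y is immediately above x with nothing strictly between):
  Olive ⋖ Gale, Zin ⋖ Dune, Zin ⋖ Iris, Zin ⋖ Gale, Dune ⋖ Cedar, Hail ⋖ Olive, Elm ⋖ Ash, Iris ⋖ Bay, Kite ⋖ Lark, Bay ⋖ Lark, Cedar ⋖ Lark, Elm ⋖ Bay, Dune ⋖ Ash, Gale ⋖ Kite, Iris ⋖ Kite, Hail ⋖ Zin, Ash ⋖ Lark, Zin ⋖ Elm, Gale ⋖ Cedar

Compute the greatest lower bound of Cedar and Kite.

Gale

Common lower bounds of {Cedar, Kite}: Gale, Hail, Olive, Zin.
The greatest among these is Gale.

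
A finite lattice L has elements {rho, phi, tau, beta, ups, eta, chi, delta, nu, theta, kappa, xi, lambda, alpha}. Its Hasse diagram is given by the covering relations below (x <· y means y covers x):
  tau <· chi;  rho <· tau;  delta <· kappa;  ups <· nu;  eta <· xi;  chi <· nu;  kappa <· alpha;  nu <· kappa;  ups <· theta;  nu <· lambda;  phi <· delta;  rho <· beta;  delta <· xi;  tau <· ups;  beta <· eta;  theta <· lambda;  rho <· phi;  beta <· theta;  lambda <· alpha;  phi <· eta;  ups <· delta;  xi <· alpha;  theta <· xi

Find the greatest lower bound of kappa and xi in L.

Common lower bounds of {kappa, xi}: delta, phi, rho, tau, ups.
The greatest among these is delta.

delta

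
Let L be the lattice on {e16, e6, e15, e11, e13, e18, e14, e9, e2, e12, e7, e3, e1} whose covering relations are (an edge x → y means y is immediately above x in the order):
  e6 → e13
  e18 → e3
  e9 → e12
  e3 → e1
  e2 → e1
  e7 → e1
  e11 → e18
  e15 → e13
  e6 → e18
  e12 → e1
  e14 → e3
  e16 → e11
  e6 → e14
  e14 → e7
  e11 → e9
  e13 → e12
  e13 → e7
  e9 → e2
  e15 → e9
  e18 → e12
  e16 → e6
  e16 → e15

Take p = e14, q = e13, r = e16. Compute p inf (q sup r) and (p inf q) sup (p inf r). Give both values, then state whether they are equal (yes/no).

e6; e6; yes

q sup r = e13, so p inf (q sup r) = e14 inf e13 = e6.
p inf q = e6 and p inf r = e16, so (p inf q) sup (p inf r) = e6 sup e16 = e6.
Equal: yes.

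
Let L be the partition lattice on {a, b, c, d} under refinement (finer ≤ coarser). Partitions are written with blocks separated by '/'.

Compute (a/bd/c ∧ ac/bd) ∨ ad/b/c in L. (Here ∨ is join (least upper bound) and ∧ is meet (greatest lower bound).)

a/bd/c ∧ ac/bd = a/bd/c
a/bd/c ∨ ad/b/c = abd/c

abd/c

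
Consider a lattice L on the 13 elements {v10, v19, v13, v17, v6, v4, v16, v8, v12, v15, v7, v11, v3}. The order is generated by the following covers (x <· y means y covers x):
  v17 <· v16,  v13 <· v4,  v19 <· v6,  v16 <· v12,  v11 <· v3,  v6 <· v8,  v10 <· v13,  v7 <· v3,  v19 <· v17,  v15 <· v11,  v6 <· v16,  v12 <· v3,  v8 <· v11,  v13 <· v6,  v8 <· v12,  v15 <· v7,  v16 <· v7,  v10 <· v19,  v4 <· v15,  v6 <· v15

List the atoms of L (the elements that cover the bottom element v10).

The atoms are exactly the elements that cover v10: v13, v19.

v13, v19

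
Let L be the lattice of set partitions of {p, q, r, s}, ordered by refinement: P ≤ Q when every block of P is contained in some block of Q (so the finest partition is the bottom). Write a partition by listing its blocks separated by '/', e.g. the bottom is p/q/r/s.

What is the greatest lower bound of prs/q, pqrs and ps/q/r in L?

ps/q/r

The meet (common refinement) of prs/q, pqrs, ps/q/r intersects blocks pairwise, giving ps/q/r.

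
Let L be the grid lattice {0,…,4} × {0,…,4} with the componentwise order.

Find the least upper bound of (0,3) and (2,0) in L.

In a product of chains, the join is componentwise max, giving (2,3).

(2,3)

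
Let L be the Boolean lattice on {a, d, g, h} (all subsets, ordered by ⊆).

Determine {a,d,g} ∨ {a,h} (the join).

{a,d,g,h}

Under ⊆, join is union: {a,d,g} ∪ {a,h} = {a,d,g,h}.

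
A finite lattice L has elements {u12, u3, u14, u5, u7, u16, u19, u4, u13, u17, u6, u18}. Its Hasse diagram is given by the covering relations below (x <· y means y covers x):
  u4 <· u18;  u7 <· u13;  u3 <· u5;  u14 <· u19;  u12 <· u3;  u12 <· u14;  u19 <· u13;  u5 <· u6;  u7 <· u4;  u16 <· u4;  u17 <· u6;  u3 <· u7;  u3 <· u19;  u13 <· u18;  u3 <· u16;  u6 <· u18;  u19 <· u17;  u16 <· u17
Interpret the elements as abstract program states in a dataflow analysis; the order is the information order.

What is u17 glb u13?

u19

Common lower bounds of {u17, u13}: u12, u14, u19, u3.
The greatest among these is u19.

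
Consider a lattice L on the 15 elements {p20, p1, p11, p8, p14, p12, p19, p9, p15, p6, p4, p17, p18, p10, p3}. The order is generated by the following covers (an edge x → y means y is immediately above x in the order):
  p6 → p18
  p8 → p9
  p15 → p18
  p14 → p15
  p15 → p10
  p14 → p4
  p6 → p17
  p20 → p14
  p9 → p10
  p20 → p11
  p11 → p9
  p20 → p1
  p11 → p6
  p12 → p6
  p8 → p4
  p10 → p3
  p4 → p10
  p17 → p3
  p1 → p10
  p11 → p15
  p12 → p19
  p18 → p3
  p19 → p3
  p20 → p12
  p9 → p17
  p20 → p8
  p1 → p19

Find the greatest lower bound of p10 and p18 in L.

p15

Common lower bounds of {p10, p18}: p11, p14, p15, p20.
The greatest among these is p15.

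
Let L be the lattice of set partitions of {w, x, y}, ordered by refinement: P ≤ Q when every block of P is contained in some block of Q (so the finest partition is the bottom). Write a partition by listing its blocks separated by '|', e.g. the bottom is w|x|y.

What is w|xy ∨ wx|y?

The join of w|xy and wx|y merges any blocks that overlap across the partitions, giving wxy.

wxy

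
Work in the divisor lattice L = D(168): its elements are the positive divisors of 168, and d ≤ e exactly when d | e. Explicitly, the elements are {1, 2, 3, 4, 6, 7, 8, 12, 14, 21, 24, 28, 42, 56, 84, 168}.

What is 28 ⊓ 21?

7

Common lower bounds of {28, 21}: 1, 7.
The greatest among these is 7.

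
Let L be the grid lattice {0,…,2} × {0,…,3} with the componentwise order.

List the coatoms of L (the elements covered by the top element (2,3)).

The coatoms are exactly the elements covered by (2,3): (1,3), (2,2).

(1,3), (2,2)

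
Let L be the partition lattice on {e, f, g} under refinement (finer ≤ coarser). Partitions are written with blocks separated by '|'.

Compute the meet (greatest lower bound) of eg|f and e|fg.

The meet (common refinement) of eg|f and e|fg intersects blocks pairwise, giving e|f|g.

e|f|g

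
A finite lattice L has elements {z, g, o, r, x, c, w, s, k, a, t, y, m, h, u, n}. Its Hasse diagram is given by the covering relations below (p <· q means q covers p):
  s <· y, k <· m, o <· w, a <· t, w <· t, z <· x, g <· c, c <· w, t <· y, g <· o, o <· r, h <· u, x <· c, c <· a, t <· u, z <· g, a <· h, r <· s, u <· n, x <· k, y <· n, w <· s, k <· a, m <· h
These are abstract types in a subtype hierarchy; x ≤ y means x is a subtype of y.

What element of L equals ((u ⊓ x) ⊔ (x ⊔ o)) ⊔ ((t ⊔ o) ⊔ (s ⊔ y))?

y

u ∧ x = x
x ∨ o = w
x ∨ w = w
t ∨ o = t
s ∨ y = y
t ∨ y = y
w ∨ y = y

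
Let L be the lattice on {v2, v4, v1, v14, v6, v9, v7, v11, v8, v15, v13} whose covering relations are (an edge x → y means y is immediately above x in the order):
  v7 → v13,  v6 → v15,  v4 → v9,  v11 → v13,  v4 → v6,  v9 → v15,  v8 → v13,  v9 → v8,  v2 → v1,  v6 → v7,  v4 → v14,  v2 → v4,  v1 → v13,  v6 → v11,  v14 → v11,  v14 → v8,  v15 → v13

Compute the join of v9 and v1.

Common upper bounds of {v9, v1}: v13.
The least among these is v13.

v13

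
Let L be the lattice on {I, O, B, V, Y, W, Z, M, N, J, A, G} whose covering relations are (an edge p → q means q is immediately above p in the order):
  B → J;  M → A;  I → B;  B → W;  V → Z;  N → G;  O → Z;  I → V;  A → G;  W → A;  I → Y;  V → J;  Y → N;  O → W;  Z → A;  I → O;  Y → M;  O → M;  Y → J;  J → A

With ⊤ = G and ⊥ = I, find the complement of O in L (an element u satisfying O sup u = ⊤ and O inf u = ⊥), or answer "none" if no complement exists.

N

Need u with O ∨ u = G and O ∧ u = I.
Checking each element gives: N.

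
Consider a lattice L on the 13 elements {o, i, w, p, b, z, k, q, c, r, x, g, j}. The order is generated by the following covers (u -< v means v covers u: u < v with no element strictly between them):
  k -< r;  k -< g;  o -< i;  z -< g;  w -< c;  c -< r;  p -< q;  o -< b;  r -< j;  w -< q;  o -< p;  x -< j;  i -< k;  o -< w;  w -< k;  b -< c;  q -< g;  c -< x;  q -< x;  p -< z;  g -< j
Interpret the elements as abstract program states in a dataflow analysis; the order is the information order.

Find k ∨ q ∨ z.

Common upper bounds of {k, q, z}: g, j.
The least among these is g.

g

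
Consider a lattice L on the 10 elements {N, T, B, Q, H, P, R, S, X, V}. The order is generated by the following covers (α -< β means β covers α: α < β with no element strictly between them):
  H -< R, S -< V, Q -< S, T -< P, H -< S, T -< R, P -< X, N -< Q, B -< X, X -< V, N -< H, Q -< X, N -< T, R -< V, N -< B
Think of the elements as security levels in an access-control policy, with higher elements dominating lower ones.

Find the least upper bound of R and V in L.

V

Common upper bounds of {R, V}: V.
The least among these is V.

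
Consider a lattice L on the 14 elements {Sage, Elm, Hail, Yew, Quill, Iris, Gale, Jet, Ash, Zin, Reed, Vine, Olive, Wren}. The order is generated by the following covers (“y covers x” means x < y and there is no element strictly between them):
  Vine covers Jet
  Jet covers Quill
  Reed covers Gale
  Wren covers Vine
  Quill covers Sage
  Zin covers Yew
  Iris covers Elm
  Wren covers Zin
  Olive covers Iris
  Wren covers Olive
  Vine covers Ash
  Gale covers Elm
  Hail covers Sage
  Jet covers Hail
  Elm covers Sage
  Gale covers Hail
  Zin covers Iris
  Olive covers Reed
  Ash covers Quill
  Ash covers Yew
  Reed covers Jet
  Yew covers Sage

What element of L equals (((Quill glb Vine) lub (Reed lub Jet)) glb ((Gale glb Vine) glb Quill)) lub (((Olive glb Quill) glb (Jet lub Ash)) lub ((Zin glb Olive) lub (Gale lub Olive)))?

Olive

Quill ∧ Vine = Quill
Reed ∨ Jet = Reed
Quill ∨ Reed = Reed
Gale ∧ Vine = Hail
Hail ∧ Quill = Sage
Reed ∧ Sage = Sage
Olive ∧ Quill = Quill
Jet ∨ Ash = Vine
Quill ∧ Vine = Quill
Zin ∧ Olive = Iris
Gale ∨ Olive = Olive
Iris ∨ Olive = Olive
Quill ∨ Olive = Olive
Sage ∨ Olive = Olive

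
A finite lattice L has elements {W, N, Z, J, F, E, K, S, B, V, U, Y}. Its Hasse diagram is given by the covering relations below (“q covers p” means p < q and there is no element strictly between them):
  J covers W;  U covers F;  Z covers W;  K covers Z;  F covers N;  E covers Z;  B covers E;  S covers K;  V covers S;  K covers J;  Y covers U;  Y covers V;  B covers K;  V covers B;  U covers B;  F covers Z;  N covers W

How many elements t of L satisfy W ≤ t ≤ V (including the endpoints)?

The interval [W, V] = {B, E, J, K, S, V, W, Z}, which has 8 elements.

8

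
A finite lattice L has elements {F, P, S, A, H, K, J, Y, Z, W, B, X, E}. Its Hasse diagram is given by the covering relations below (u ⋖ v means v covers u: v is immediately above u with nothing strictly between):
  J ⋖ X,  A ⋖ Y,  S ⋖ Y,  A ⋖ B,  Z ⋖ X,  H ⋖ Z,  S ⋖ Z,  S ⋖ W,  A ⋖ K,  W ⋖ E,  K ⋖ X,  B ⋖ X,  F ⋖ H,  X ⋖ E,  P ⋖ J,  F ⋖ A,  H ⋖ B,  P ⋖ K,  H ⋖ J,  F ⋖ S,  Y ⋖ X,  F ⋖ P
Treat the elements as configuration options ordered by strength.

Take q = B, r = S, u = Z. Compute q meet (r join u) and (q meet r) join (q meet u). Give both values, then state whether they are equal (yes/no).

H; H; yes

r join u = Z, so q meet (r join u) = B meet Z = H.
q meet r = F and q meet u = H, so (q meet r) join (q meet u) = F join H = H.
Equal: yes.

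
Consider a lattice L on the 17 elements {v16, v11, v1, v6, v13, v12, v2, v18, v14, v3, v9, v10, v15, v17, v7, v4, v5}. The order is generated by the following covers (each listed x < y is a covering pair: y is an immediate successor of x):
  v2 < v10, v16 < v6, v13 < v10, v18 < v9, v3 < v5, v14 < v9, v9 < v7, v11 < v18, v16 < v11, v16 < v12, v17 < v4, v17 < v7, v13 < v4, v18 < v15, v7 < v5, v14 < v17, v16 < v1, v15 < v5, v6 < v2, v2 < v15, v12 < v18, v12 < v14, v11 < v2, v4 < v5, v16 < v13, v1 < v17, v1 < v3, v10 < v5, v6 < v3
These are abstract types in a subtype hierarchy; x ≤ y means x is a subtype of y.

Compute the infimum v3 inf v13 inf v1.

v16

Common lower bounds of {v3, v13, v1}: v16.
The greatest among these is v16.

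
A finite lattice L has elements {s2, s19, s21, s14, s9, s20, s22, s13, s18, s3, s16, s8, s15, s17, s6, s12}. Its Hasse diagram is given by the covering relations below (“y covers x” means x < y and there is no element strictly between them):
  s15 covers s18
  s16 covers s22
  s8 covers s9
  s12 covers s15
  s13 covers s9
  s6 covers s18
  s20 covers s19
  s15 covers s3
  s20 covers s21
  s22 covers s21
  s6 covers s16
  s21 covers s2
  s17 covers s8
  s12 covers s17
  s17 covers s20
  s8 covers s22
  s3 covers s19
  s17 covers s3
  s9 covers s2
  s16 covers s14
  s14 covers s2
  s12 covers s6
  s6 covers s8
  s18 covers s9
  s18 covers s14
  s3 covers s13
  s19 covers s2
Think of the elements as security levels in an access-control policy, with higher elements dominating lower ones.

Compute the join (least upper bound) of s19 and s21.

s20

Common upper bounds of {s19, s21}: s12, s17, s20.
The least among these is s20.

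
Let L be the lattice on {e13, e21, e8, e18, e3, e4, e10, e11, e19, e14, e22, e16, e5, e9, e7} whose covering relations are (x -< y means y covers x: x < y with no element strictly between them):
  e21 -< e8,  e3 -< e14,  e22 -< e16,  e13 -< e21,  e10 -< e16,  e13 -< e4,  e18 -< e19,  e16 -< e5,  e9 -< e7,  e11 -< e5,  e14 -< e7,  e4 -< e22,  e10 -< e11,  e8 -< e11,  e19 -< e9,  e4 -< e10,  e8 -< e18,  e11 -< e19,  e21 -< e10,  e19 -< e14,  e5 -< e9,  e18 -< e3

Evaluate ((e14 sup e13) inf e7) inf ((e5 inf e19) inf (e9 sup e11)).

e11

e14 ∨ e13 = e14
e14 ∧ e7 = e14
e5 ∧ e19 = e11
e9 ∨ e11 = e9
e11 ∧ e9 = e11
e14 ∧ e11 = e11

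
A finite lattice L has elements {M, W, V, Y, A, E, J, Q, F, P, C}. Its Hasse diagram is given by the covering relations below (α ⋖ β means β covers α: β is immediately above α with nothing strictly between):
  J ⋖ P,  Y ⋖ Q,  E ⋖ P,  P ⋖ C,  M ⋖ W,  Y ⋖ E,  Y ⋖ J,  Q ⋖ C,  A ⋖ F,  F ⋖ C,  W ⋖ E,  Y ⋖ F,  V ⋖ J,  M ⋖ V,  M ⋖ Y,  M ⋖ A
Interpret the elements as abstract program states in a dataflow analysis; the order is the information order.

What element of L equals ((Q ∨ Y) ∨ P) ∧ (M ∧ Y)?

Q ∨ Y = Q
Q ∨ P = C
M ∧ Y = M
C ∧ M = M

M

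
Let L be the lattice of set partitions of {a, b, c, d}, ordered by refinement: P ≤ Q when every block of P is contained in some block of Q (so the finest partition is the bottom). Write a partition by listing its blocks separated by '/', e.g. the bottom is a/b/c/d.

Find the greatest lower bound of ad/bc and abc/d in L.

The meet (common refinement) of ad/bc and abc/d intersects blocks pairwise, giving a/bc/d.

a/bc/d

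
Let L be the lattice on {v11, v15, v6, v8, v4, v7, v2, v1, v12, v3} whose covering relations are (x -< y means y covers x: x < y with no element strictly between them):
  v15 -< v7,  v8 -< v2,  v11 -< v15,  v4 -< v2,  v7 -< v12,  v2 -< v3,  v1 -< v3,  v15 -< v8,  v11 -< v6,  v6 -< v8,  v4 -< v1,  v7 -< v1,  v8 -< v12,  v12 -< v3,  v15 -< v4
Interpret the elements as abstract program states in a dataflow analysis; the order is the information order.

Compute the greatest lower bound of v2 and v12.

v8

Common lower bounds of {v2, v12}: v11, v15, v6, v8.
The greatest among these is v8.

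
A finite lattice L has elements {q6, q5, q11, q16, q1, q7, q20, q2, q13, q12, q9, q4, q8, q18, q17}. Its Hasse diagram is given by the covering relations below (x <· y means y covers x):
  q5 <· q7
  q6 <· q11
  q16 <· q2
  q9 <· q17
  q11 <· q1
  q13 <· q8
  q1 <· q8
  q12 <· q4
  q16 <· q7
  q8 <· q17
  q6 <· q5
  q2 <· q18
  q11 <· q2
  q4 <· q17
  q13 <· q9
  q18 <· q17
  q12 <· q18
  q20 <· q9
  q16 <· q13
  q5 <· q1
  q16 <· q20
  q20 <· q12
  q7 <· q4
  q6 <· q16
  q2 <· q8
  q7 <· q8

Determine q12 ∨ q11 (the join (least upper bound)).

Common upper bounds of {q12, q11}: q17, q18.
The least among these is q18.

q18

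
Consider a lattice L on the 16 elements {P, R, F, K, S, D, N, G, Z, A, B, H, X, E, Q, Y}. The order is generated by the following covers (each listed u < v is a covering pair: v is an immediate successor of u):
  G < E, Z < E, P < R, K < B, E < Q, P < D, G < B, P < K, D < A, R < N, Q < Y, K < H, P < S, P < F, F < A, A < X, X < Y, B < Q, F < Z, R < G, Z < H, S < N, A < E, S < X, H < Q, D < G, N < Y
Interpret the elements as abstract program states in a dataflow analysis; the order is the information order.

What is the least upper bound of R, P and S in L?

Common upper bounds of {R, P, S}: N, Y.
The least among these is N.

N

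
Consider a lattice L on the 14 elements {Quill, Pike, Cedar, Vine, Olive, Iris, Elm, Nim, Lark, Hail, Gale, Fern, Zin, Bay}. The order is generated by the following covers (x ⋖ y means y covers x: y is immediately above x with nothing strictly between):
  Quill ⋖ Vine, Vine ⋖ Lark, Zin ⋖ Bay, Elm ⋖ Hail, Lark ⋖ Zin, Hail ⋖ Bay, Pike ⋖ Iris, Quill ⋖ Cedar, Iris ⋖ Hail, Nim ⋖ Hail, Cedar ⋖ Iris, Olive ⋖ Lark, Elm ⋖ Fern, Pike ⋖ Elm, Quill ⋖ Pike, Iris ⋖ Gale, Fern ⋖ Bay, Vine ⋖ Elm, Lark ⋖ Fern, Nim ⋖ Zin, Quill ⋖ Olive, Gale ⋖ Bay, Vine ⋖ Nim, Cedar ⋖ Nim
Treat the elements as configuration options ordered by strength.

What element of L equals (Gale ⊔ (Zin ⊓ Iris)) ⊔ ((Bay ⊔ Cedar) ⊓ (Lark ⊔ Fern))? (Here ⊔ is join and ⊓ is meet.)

Bay

Zin ∧ Iris = Cedar
Gale ∨ Cedar = Gale
Bay ∨ Cedar = Bay
Lark ∨ Fern = Fern
Bay ∧ Fern = Fern
Gale ∨ Fern = Bay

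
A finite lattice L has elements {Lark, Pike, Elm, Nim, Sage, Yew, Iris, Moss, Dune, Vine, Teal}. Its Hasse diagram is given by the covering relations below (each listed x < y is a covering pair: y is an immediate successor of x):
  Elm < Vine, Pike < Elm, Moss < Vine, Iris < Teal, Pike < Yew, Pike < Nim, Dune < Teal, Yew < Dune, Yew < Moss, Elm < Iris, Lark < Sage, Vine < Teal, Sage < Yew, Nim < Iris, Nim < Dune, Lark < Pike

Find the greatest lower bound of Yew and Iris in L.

Pike

Common lower bounds of {Yew, Iris}: Lark, Pike.
The greatest among these is Pike.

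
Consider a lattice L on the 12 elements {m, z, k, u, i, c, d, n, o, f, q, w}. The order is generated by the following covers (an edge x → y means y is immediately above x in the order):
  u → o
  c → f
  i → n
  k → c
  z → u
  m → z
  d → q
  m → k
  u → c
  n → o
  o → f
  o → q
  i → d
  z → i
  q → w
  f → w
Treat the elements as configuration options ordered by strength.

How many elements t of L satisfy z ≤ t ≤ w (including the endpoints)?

10

The interval [z, w] = {c, d, f, i, n, o, q, u, w, z}, which has 10 elements.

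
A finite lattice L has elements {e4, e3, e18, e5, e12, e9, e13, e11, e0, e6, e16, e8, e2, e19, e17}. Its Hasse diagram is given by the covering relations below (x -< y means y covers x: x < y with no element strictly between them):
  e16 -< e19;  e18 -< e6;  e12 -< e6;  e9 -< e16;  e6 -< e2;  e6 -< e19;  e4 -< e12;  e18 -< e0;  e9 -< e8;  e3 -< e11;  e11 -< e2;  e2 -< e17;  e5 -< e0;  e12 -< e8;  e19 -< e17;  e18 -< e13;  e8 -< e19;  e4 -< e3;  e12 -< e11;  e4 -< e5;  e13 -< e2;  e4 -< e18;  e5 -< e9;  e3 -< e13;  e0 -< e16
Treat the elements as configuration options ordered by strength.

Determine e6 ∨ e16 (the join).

e19

Common upper bounds of {e6, e16}: e17, e19.
The least among these is e19.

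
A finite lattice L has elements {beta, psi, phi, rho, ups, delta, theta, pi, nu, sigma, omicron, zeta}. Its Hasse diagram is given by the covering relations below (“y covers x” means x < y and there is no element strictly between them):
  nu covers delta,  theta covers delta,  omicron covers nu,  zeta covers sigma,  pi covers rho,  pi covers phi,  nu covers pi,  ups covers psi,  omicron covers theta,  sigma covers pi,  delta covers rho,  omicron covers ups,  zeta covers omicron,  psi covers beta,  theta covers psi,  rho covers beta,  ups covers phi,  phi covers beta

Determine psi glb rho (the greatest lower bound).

beta

Common lower bounds of {psi, rho}: beta.
The greatest among these is beta.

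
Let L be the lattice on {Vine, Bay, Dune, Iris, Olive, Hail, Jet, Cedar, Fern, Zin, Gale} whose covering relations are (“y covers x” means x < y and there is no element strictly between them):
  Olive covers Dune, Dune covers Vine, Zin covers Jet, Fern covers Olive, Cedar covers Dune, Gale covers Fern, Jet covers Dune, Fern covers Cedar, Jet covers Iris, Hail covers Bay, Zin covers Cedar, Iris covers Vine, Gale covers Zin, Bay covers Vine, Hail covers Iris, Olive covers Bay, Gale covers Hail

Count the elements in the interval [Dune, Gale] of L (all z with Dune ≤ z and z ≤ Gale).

7

The interval [Dune, Gale] = {Cedar, Dune, Fern, Gale, Jet, Olive, Zin}, which has 7 elements.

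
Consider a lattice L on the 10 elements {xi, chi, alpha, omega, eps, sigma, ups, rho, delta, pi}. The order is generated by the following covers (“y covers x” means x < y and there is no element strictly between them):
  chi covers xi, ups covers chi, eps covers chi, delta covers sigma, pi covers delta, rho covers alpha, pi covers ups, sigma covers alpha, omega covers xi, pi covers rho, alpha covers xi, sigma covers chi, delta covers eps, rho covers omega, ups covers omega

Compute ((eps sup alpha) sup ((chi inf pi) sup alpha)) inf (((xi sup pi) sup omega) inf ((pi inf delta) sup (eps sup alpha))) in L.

delta

eps ∨ alpha = delta
chi ∧ pi = chi
chi ∨ alpha = sigma
delta ∨ sigma = delta
xi ∨ pi = pi
pi ∨ omega = pi
pi ∧ delta = delta
eps ∨ alpha = delta
delta ∨ delta = delta
pi ∧ delta = delta
delta ∧ delta = delta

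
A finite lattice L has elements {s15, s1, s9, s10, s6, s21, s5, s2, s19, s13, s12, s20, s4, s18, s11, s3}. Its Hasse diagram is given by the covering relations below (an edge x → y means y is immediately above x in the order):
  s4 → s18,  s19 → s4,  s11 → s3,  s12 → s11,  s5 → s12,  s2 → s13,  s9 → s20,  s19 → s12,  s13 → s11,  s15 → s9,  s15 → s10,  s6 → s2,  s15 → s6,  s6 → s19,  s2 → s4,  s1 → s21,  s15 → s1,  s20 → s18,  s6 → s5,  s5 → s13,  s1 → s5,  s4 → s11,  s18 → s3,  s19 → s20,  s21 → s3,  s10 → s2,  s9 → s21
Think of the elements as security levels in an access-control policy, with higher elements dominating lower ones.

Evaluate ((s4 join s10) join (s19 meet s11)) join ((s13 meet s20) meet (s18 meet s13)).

s4 ∨ s10 = s4
s19 ∧ s11 = s19
s4 ∨ s19 = s4
s13 ∧ s20 = s6
s18 ∧ s13 = s2
s6 ∧ s2 = s6
s4 ∨ s6 = s4

s4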